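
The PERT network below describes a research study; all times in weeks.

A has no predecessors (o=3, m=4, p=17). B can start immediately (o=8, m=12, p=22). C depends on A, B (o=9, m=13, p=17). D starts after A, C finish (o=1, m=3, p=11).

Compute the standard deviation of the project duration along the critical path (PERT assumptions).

te_A = (3 + 4·4 + 17)/6 = 36/6 = 6; σ²_A = ((17−3)/6)² = 5.444
te_B = (8 + 4·12 + 22)/6 = 78/6 = 13; σ²_B = ((22−8)/6)² = 5.444
te_C = (9 + 4·13 + 17)/6 = 78/6 = 13; σ²_C = ((17−9)/6)² = 1.778
te_D = (1 + 4·3 + 11)/6 = 24/6 = 4; σ²_D = ((11−1)/6)² = 2.778

Forward pass:
ES_A = 0; EF_A = 6
ES_B = 0; EF_B = 13
ES_C = max(EF_A=6, EF_B=13) = 13; EF_C = 13+13 = 26
ES_D = max(EF_A=6, EF_C=26) = 26; EF_D = 26+4 = 30
Expected project duration μ = 30 weeks. Critical path: B → C → D.

Variance along critical path = 5.444 + 1.778 + 2.778 = 10.000
σ = √10.000 = 3.162 weeks

3.16 weeks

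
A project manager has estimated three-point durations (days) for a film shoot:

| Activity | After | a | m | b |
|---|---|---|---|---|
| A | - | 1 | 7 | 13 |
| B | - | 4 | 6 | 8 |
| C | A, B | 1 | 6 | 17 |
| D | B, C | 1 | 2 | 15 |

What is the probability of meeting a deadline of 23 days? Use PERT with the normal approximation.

0.890

te_A = (1 + 4·7 + 13)/6 = 42/6 = 7; σ²_A = ((13−1)/6)² = 4.000
te_B = (4 + 4·6 + 8)/6 = 36/6 = 6; σ²_B = ((8−4)/6)² = 0.444
te_C = (1 + 4·6 + 17)/6 = 42/6 = 7; σ²_C = ((17−1)/6)² = 7.111
te_D = (1 + 4·2 + 15)/6 = 24/6 = 4; σ²_D = ((15−1)/6)² = 5.444

Forward pass:
ES_A = 0; EF_A = 7
ES_B = 0; EF_B = 6
ES_C = max(EF_A=7, EF_B=6) = 7; EF_C = 7+7 = 14
ES_D = max(EF_B=6, EF_C=14) = 14; EF_D = 14+4 = 18
Expected project duration μ = 18 days. Critical path: A → C → D.

Variance along critical path = 4.000 + 7.111 + 5.444 = 16.556; σ = √16.556 = 4.069 days.
Z = (23 − 18) / 4.069 = 1.229
P(T ≤ 23) = Φ(1.229) ≈ 0.890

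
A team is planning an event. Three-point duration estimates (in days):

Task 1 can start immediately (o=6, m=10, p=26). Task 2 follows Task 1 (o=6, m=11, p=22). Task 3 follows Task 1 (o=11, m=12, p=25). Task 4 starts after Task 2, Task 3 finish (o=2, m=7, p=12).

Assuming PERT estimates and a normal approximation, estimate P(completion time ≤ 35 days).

te_Task 1 = (6 + 4·10 + 26)/6 = 72/6 = 12; σ²_Task 1 = ((26−6)/6)² = 11.111
te_Task 2 = (6 + 4·11 + 22)/6 = 72/6 = 12; σ²_Task 2 = ((22−6)/6)² = 7.111
te_Task 3 = (11 + 4·12 + 25)/6 = 84/6 = 14; σ²_Task 3 = ((25−11)/6)² = 5.444
te_Task 4 = (2 + 4·7 + 12)/6 = 42/6 = 7; σ²_Task 4 = ((12−2)/6)² = 2.778

Forward pass:
ES_Task 1 = 0; EF_Task 1 = 12
ES_Task 2 = 12; EF_Task 2 = 12+12 = 24
ES_Task 3 = 12; EF_Task 3 = 12+14 = 26
ES_Task 4 = max(EF_Task 2=24, EF_Task 3=26) = 26; EF_Task 4 = 26+7 = 33
Expected project duration μ = 33 days. Critical path: Task 1 → Task 3 → Task 4.

Variance along critical path = 11.111 + 5.444 + 2.778 = 19.333; σ = √19.333 = 4.397 days.
Z = (35 − 33) / 4.397 = 0.455
P(T ≤ 35) = Φ(0.455) ≈ 0.675

0.675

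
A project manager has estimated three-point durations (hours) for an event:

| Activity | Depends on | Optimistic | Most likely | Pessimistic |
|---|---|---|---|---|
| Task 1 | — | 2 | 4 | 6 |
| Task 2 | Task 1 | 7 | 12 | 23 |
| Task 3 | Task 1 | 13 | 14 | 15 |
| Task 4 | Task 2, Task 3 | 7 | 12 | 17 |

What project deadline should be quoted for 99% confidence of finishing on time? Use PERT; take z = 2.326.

34.2 hours

te_Task 1 = (2 + 4·4 + 6)/6 = 24/6 = 4; σ²_Task 1 = ((6−2)/6)² = 0.444
te_Task 2 = (7 + 4·12 + 23)/6 = 78/6 = 13; σ²_Task 2 = ((23−7)/6)² = 7.111
te_Task 3 = (13 + 4·14 + 15)/6 = 84/6 = 14; σ²_Task 3 = ((15−13)/6)² = 0.111
te_Task 4 = (7 + 4·12 + 17)/6 = 72/6 = 12; σ²_Task 4 = ((17−7)/6)² = 2.778

Forward pass:
ES_Task 1 = 0; EF_Task 1 = 4
ES_Task 2 = 4; EF_Task 2 = 4+13 = 17
ES_Task 3 = 4; EF_Task 3 = 4+14 = 18
ES_Task 4 = max(EF_Task 2=17, EF_Task 3=18) = 18; EF_Task 4 = 18+12 = 30
Expected project duration μ = 30 hours. Critical path: Task 1 → Task 3 → Task 4.

Variance along critical path = 0.444 + 0.111 + 2.778 = 3.333; σ = 1.826 hours.
D = μ + z·σ = 30 + 2.326·1.826 = 34.2 hours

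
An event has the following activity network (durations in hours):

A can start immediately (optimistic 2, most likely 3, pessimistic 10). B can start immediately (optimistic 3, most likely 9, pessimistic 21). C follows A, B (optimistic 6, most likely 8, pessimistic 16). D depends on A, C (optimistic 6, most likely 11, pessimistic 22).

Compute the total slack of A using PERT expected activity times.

6 hours

te_A = (2 + 4·3 + 10)/6 = 24/6 = 4
te_B = (3 + 4·9 + 21)/6 = 60/6 = 10
te_C = (6 + 4·8 + 16)/6 = 54/6 = 9
te_D = (6 + 4·11 + 22)/6 = 72/6 = 12

Forward pass:
ES_A = 0; EF_A = 4
ES_B = 0; EF_B = 10
ES_C = max(EF_A=4, EF_B=10) = 10; EF_C = 10+9 = 19
ES_D = max(EF_A=4, EF_C=19) = 19; EF_D = 19+12 = 31
Expected project duration μ = 31 hours. Critical path: B → C → D.

Backward pass:
LF_D = 31; LS_D = 31−12 = 19
LF_C = LS_D = 19; LS_C = 19−9 = 10
LF_B = LS_C = 10; LS_B = 10−10 = 0
LF_A = min(LS_C=10, LS_D=19) = 10; LS_A = 10−4 = 6
Slack_A = LS_A − ES_A = 6 − 0 = 6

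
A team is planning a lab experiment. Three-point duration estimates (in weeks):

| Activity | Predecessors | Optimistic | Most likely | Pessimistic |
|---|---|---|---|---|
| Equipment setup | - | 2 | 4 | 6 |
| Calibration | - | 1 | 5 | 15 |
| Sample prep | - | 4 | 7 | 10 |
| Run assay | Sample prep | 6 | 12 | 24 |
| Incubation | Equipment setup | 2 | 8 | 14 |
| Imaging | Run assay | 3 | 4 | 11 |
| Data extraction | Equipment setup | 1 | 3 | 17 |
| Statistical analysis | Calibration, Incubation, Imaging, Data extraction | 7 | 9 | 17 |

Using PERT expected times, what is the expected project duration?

35 weeks

te_Equipment setup = (2 + 4·4 + 6)/6 = 24/6 = 4
te_Calibration = (1 + 4·5 + 15)/6 = 36/6 = 6
te_Sample prep = (4 + 4·7 + 10)/6 = 42/6 = 7
te_Run assay = (6 + 4·12 + 24)/6 = 78/6 = 13
te_Incubation = (2 + 4·8 + 14)/6 = 48/6 = 8
te_Imaging = (3 + 4·4 + 11)/6 = 30/6 = 5
te_Data extraction = (1 + 4·3 + 17)/6 = 30/6 = 5
te_Statistical analysis = (7 + 4·9 + 17)/6 = 60/6 = 10

Forward pass:
ES_Equipment setup = 0; EF_Equipment setup = 4
ES_Calibration = 0; EF_Calibration = 6
ES_Sample prep = 0; EF_Sample prep = 7
ES_Run assay = 7; EF_Run assay = 7+13 = 20
ES_Incubation = 4; EF_Incubation = 4+8 = 12
ES_Imaging = 20; EF_Imaging = 20+5 = 25
ES_Data extraction = 4; EF_Data extraction = 4+5 = 9
ES_Statistical analysis = max(EF_Calibration=6, EF_Incubation=12, EF_Imaging=25, EF_Data extraction=9) = 25; EF_Statistical analysis = 25+10 = 35
Expected project duration μ = 35 weeks. Critical path: Sample prep → Run assay → Imaging → Statistical analysis.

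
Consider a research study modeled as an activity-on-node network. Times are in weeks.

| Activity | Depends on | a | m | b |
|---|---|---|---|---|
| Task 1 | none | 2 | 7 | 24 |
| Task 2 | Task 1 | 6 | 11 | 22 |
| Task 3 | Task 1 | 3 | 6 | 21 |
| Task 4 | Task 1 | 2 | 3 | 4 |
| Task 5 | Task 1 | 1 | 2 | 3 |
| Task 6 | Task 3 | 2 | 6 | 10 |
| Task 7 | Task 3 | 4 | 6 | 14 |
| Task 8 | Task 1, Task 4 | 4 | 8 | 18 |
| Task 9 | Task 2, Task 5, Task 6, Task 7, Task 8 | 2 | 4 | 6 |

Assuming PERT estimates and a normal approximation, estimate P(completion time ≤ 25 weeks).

0.277

te_Task 1 = (2 + 4·7 + 24)/6 = 54/6 = 9; σ²_Task 1 = ((24−2)/6)² = 13.444
te_Task 2 = (6 + 4·11 + 22)/6 = 72/6 = 12; σ²_Task 2 = ((22−6)/6)² = 7.111
te_Task 3 = (3 + 4·6 + 21)/6 = 48/6 = 8; σ²_Task 3 = ((21−3)/6)² = 9.000
te_Task 4 = (2 + 4·3 + 4)/6 = 18/6 = 3; σ²_Task 4 = ((4−2)/6)² = 0.111
te_Task 5 = (1 + 4·2 + 3)/6 = 12/6 = 2; σ²_Task 5 = ((3−1)/6)² = 0.111
te_Task 6 = (2 + 4·6 + 10)/6 = 36/6 = 6; σ²_Task 6 = ((10−2)/6)² = 1.778
te_Task 7 = (4 + 4·6 + 14)/6 = 42/6 = 7; σ²_Task 7 = ((14−4)/6)² = 2.778
te_Task 8 = (4 + 4·8 + 18)/6 = 54/6 = 9; σ²_Task 8 = ((18−4)/6)² = 5.444
te_Task 9 = (2 + 4·4 + 6)/6 = 24/6 = 4; σ²_Task 9 = ((6−2)/6)² = 0.444

Forward pass:
ES_Task 1 = 0; EF_Task 1 = 9
ES_Task 2 = 9; EF_Task 2 = 9+12 = 21
ES_Task 3 = 9; EF_Task 3 = 9+8 = 17
ES_Task 4 = 9; EF_Task 4 = 9+3 = 12
ES_Task 5 = 9; EF_Task 5 = 9+2 = 11
ES_Task 6 = 17; EF_Task 6 = 17+6 = 23
ES_Task 7 = 17; EF_Task 7 = 17+7 = 24
ES_Task 8 = max(EF_Task 1=9, EF_Task 4=12) = 12; EF_Task 8 = 12+9 = 21
ES_Task 9 = max(EF_Task 2=21, EF_Task 5=11, EF_Task 6=23, EF_Task 7=24, EF_Task 8=21) = 24; EF_Task 9 = 24+4 = 28
Expected project duration μ = 28 weeks. Critical path: Task 1 → Task 3 → Task 7 → Task 9.

Variance along critical path = 13.444 + 9.000 + 2.778 + 0.444 = 25.667; σ = √25.667 = 5.066 weeks.
Z = (25 − 28) / 5.066 = -0.592
P(T ≤ 25) = Φ(-0.592) ≈ 0.277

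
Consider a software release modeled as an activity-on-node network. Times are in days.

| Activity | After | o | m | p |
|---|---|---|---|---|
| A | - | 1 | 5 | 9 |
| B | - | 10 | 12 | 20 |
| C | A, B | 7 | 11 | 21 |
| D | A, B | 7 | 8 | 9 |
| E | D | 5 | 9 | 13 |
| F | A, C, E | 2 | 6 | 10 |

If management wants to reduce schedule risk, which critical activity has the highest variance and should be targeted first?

B

te_A = (1 + 4·5 + 9)/6 = 30/6 = 5; σ²_A = ((9−1)/6)² = 1.778
te_B = (10 + 4·12 + 20)/6 = 78/6 = 13; σ²_B = ((20−10)/6)² = 2.778
te_C = (7 + 4·11 + 21)/6 = 72/6 = 12; σ²_C = ((21−7)/6)² = 5.444
te_D = (7 + 4·8 + 9)/6 = 48/6 = 8; σ²_D = ((9−7)/6)² = 0.111
te_E = (5 + 4·9 + 13)/6 = 54/6 = 9; σ²_E = ((13−5)/6)² = 1.778
te_F = (2 + 4·6 + 10)/6 = 36/6 = 6; σ²_F = ((10−2)/6)² = 1.778

Forward pass:
ES_A = 0; EF_A = 5
ES_B = 0; EF_B = 13
ES_C = max(EF_A=5, EF_B=13) = 13; EF_C = 13+12 = 25
ES_D = max(EF_A=5, EF_B=13) = 13; EF_D = 13+8 = 21
ES_E = 21; EF_E = 21+9 = 30
ES_F = max(EF_A=5, EF_C=25, EF_E=30) = 30; EF_F = 30+6 = 36
Expected project duration μ = 36 days. Critical path: B → D → E → F.

Variances on critical path: σ²_B=2.778, σ²_D=0.111, σ²_E=1.778, σ²_F=1.778.
Largest is σ²_B = 2.778.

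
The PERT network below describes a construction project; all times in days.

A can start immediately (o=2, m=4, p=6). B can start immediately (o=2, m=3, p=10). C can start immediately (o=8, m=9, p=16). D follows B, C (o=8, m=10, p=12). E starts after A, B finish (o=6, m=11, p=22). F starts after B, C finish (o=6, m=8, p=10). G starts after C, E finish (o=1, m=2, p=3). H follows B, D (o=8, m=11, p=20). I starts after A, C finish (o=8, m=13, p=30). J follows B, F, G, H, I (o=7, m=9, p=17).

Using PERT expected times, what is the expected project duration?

te_A = (2 + 4·4 + 6)/6 = 24/6 = 4
te_B = (2 + 4·3 + 10)/6 = 24/6 = 4
te_C = (8 + 4·9 + 16)/6 = 60/6 = 10
te_D = (8 + 4·10 + 12)/6 = 60/6 = 10
te_E = (6 + 4·11 + 22)/6 = 72/6 = 12
te_F = (6 + 4·8 + 10)/6 = 48/6 = 8
te_G = (1 + 4·2 + 3)/6 = 12/6 = 2
te_H = (8 + 4·11 + 20)/6 = 72/6 = 12
te_I = (8 + 4·13 + 30)/6 = 90/6 = 15
te_J = (7 + 4·9 + 17)/6 = 60/6 = 10

Forward pass:
ES_A = 0; EF_A = 4
ES_B = 0; EF_B = 4
ES_C = 0; EF_C = 10
ES_D = max(EF_B=4, EF_C=10) = 10; EF_D = 10+10 = 20
ES_E = max(EF_A=4, EF_B=4) = 4; EF_E = 4+12 = 16
ES_F = max(EF_B=4, EF_C=10) = 10; EF_F = 10+8 = 18
ES_G = max(EF_C=10, EF_E=16) = 16; EF_G = 16+2 = 18
ES_H = max(EF_B=4, EF_D=20) = 20; EF_H = 20+12 = 32
ES_I = max(EF_A=4, EF_C=10) = 10; EF_I = 10+15 = 25
ES_J = max(EF_B=4, EF_F=18, EF_G=18, EF_H=32, EF_I=25) = 32; EF_J = 32+10 = 42
Expected project duration μ = 42 days. Critical path: C → D → H → J.

42 days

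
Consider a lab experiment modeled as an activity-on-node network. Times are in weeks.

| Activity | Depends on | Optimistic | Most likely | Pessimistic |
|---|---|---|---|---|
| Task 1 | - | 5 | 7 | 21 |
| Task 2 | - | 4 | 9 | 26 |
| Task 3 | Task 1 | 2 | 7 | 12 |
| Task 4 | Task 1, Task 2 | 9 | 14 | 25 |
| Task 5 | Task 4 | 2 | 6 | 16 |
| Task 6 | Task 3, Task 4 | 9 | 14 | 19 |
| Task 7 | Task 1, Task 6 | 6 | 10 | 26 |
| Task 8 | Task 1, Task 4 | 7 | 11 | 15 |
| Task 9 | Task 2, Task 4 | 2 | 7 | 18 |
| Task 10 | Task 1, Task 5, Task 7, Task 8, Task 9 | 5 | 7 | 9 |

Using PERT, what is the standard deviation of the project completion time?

te_Task 1 = (5 + 4·7 + 21)/6 = 54/6 = 9; σ²_Task 1 = ((21−5)/6)² = 7.111
te_Task 2 = (4 + 4·9 + 26)/6 = 66/6 = 11; σ²_Task 2 = ((26−4)/6)² = 13.444
te_Task 3 = (2 + 4·7 + 12)/6 = 42/6 = 7; σ²_Task 3 = ((12−2)/6)² = 2.778
te_Task 4 = (9 + 4·14 + 25)/6 = 90/6 = 15; σ²_Task 4 = ((25−9)/6)² = 7.111
te_Task 5 = (2 + 4·6 + 16)/6 = 42/6 = 7; σ²_Task 5 = ((16−2)/6)² = 5.444
te_Task 6 = (9 + 4·14 + 19)/6 = 84/6 = 14; σ²_Task 6 = ((19−9)/6)² = 2.778
te_Task 7 = (6 + 4·10 + 26)/6 = 72/6 = 12; σ²_Task 7 = ((26−6)/6)² = 11.111
te_Task 8 = (7 + 4·11 + 15)/6 = 66/6 = 11; σ²_Task 8 = ((15−7)/6)² = 1.778
te_Task 9 = (2 + 4·7 + 18)/6 = 48/6 = 8; σ²_Task 9 = ((18−2)/6)² = 7.111
te_Task 10 = (5 + 4·7 + 9)/6 = 42/6 = 7; σ²_Task 10 = ((9−5)/6)² = 0.444

Forward pass:
ES_Task 1 = 0; EF_Task 1 = 9
ES_Task 2 = 0; EF_Task 2 = 11
ES_Task 3 = 9; EF_Task 3 = 9+7 = 16
ES_Task 4 = max(EF_Task 1=9, EF_Task 2=11) = 11; EF_Task 4 = 11+15 = 26
ES_Task 5 = 26; EF_Task 5 = 26+7 = 33
ES_Task 6 = max(EF_Task 3=16, EF_Task 4=26) = 26; EF_Task 6 = 26+14 = 40
ES_Task 7 = max(EF_Task 1=9, EF_Task 6=40) = 40; EF_Task 7 = 40+12 = 52
ES_Task 8 = max(EF_Task 1=9, EF_Task 4=26) = 26; EF_Task 8 = 26+11 = 37
ES_Task 9 = max(EF_Task 2=11, EF_Task 4=26) = 26; EF_Task 9 = 26+8 = 34
ES_Task 10 = max(EF_Task 1=9, EF_Task 5=33, EF_Task 7=52, EF_Task 8=37, EF_Task 9=34) = 52; EF_Task 10 = 52+7 = 59
Expected project duration μ = 59 weeks. Critical path: Task 2 → Task 4 → Task 6 → Task 7 → Task 10.

Variance along critical path = 13.444 + 7.111 + 2.778 + 11.111 + 0.444 = 34.889
σ = √34.889 = 5.907 weeks

5.91 weeks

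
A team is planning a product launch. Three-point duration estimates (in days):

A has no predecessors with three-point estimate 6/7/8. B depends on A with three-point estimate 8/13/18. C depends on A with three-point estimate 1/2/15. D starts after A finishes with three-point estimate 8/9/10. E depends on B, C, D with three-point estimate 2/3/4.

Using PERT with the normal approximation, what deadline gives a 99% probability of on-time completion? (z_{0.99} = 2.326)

te_A = (6 + 4·7 + 8)/6 = 42/6 = 7; σ²_A = ((8−6)/6)² = 0.111
te_B = (8 + 4·13 + 18)/6 = 78/6 = 13; σ²_B = ((18−8)/6)² = 2.778
te_C = (1 + 4·2 + 15)/6 = 24/6 = 4; σ²_C = ((15−1)/6)² = 5.444
te_D = (8 + 4·9 + 10)/6 = 54/6 = 9; σ²_D = ((10−8)/6)² = 0.111
te_E = (2 + 4·3 + 4)/6 = 18/6 = 3; σ²_E = ((4−2)/6)² = 0.111

Forward pass:
ES_A = 0; EF_A = 7
ES_B = 7; EF_B = 7+13 = 20
ES_C = 7; EF_C = 7+4 = 11
ES_D = 7; EF_D = 7+9 = 16
ES_E = max(EF_B=20, EF_C=11, EF_D=16) = 20; EF_E = 20+3 = 23
Expected project duration μ = 23 days. Critical path: A → B → E.

Variance along critical path = 0.111 + 2.778 + 0.111 = 3.000; σ = 1.732 days.
D = μ + z·σ = 23 + 2.326·1.732 = 27.0 days

27.0 days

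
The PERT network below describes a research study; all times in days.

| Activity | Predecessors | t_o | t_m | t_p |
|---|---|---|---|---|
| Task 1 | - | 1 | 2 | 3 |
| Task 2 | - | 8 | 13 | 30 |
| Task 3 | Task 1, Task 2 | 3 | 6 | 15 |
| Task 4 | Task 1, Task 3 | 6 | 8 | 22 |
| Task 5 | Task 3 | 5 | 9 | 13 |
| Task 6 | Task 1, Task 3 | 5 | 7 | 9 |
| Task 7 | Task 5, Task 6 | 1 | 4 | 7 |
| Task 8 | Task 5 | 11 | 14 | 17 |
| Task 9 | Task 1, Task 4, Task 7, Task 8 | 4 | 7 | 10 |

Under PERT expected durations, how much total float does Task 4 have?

13 days

te_Task 1 = (1 + 4·2 + 3)/6 = 12/6 = 2
te_Task 2 = (8 + 4·13 + 30)/6 = 90/6 = 15
te_Task 3 = (3 + 4·6 + 15)/6 = 42/6 = 7
te_Task 4 = (6 + 4·8 + 22)/6 = 60/6 = 10
te_Task 5 = (5 + 4·9 + 13)/6 = 54/6 = 9
te_Task 6 = (5 + 4·7 + 9)/6 = 42/6 = 7
te_Task 7 = (1 + 4·4 + 7)/6 = 24/6 = 4
te_Task 8 = (11 + 4·14 + 17)/6 = 84/6 = 14
te_Task 9 = (4 + 4·7 + 10)/6 = 42/6 = 7

Forward pass:
ES_Task 1 = 0; EF_Task 1 = 2
ES_Task 2 = 0; EF_Task 2 = 15
ES_Task 3 = max(EF_Task 1=2, EF_Task 2=15) = 15; EF_Task 3 = 15+7 = 22
ES_Task 4 = max(EF_Task 1=2, EF_Task 3=22) = 22; EF_Task 4 = 22+10 = 32
ES_Task 5 = 22; EF_Task 5 = 22+9 = 31
ES_Task 6 = max(EF_Task 1=2, EF_Task 3=22) = 22; EF_Task 6 = 22+7 = 29
ES_Task 7 = max(EF_Task 5=31, EF_Task 6=29) = 31; EF_Task 7 = 31+4 = 35
ES_Task 8 = 31; EF_Task 8 = 31+14 = 45
ES_Task 9 = max(EF_Task 1=2, EF_Task 4=32, EF_Task 7=35, EF_Task 8=45) = 45; EF_Task 9 = 45+7 = 52
Expected project duration μ = 52 days. Critical path: Task 2 → Task 3 → Task 5 → Task 8 → Task 9.

Backward pass:
LF_Task 9 = 52; LS_Task 9 = 52−7 = 45
LF_Task 8 = LS_Task 9 = 45; LS_Task 8 = 45−14 = 31
LF_Task 7 = LS_Task 9 = 45; LS_Task 7 = 45−4 = 41
LF_Task 6 = LS_Task 7 = 41; LS_Task 6 = 41−7 = 34
LF_Task 5 = min(LS_Task 7=41, LS_Task 8=31) = 31; LS_Task 5 = 31−9 = 22
LF_Task 4 = LS_Task 9 = 45; LS_Task 4 = 45−10 = 35
LF_Task 3 = min(LS_Task 4=35, LS_Task 5=22, LS_Task 6=34) = 22; LS_Task 3 = 22−7 = 15
LF_Task 2 = LS_Task 3 = 15; LS_Task 2 = 15−15 = 0
LF_Task 1 = min(LS_Task 3=15, LS_Task 4=35, LS_Task 6=34, LS_Task 9=45) = 15; LS_Task 1 = 15−2 = 13
Slack_Task 4 = LS_Task 4 − ES_Task 4 = 35 − 22 = 13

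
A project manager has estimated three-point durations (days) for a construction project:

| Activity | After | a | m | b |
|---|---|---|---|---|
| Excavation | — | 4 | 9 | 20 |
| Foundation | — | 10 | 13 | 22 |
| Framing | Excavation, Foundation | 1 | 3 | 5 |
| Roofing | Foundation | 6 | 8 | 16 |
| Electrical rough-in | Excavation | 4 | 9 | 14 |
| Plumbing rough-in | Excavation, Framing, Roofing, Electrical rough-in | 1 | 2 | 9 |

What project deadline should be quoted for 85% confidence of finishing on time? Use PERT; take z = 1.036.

te_Excavation = (4 + 4·9 + 20)/6 = 60/6 = 10; σ²_Excavation = ((20−4)/6)² = 7.111
te_Foundation = (10 + 4·13 + 22)/6 = 84/6 = 14; σ²_Foundation = ((22−10)/6)² = 4.000
te_Framing = (1 + 4·3 + 5)/6 = 18/6 = 3; σ²_Framing = ((5−1)/6)² = 0.444
te_Roofing = (6 + 4·8 + 16)/6 = 54/6 = 9; σ²_Roofing = ((16−6)/6)² = 2.778
te_Electrical rough-in = (4 + 4·9 + 14)/6 = 54/6 = 9; σ²_Electrical rough-in = ((14−4)/6)² = 2.778
te_Plumbing rough-in = (1 + 4·2 + 9)/6 = 18/6 = 3; σ²_Plumbing rough-in = ((9−1)/6)² = 1.778

Forward pass:
ES_Excavation = 0; EF_Excavation = 10
ES_Foundation = 0; EF_Foundation = 14
ES_Framing = max(EF_Excavation=10, EF_Foundation=14) = 14; EF_Framing = 14+3 = 17
ES_Roofing = 14; EF_Roofing = 14+9 = 23
ES_Electrical rough-in = 10; EF_Electrical rough-in = 10+9 = 19
ES_Plumbing rough-in = max(EF_Excavation=10, EF_Framing=17, EF_Roofing=23, EF_Electrical rough-in=19) = 23; EF_Plumbing rough-in = 23+3 = 26
Expected project duration μ = 26 days. Critical path: Foundation → Roofing → Plumbing rough-in.

Variance along critical path = 4.000 + 2.778 + 1.778 = 8.556; σ = 2.925 days.
D = μ + z·σ = 26 + 1.036·2.925 = 29.0 days

29.0 days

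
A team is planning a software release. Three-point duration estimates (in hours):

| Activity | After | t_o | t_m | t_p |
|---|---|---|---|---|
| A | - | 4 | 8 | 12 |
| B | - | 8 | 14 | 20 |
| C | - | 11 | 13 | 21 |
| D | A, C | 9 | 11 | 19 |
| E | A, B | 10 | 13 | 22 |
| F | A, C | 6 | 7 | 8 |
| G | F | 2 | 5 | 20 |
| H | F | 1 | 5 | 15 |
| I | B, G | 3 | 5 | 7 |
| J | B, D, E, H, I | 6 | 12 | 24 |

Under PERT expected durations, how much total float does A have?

6 hours

te_A = (4 + 4·8 + 12)/6 = 48/6 = 8
te_B = (8 + 4·14 + 20)/6 = 84/6 = 14
te_C = (11 + 4·13 + 21)/6 = 84/6 = 14
te_D = (9 + 4·11 + 19)/6 = 72/6 = 12
te_E = (10 + 4·13 + 22)/6 = 84/6 = 14
te_F = (6 + 4·7 + 8)/6 = 42/6 = 7
te_G = (2 + 4·5 + 20)/6 = 42/6 = 7
te_H = (1 + 4·5 + 15)/6 = 36/6 = 6
te_I = (3 + 4·5 + 7)/6 = 30/6 = 5
te_J = (6 + 4·12 + 24)/6 = 78/6 = 13

Forward pass:
ES_A = 0; EF_A = 8
ES_B = 0; EF_B = 14
ES_C = 0; EF_C = 14
ES_D = max(EF_A=8, EF_C=14) = 14; EF_D = 14+12 = 26
ES_E = max(EF_A=8, EF_B=14) = 14; EF_E = 14+14 = 28
ES_F = max(EF_A=8, EF_C=14) = 14; EF_F = 14+7 = 21
ES_G = 21; EF_G = 21+7 = 28
ES_H = 21; EF_H = 21+6 = 27
ES_I = max(EF_B=14, EF_G=28) = 28; EF_I = 28+5 = 33
ES_J = max(EF_B=14, EF_D=26, EF_E=28, EF_H=27, EF_I=33) = 33; EF_J = 33+13 = 46
Expected project duration μ = 46 hours. Critical path: C → F → G → I → J.

Backward pass:
LF_J = 46; LS_J = 46−13 = 33
LF_I = LS_J = 33; LS_I = 33−5 = 28
LF_H = LS_J = 33; LS_H = 33−6 = 27
LF_G = LS_I = 28; LS_G = 28−7 = 21
LF_F = min(LS_G=21, LS_H=27) = 21; LS_F = 21−7 = 14
LF_E = LS_J = 33; LS_E = 33−14 = 19
LF_D = LS_J = 33; LS_D = 33−12 = 21
LF_C = min(LS_D=21, LS_F=14) = 14; LS_C = 14−14 = 0
LF_B = min(LS_E=19, LS_I=28, LS_J=33) = 19; LS_B = 19−14 = 5
LF_A = min(LS_D=21, LS_E=19, LS_F=14) = 14; LS_A = 14−8 = 6
Slack_A = LS_A − ES_A = 6 − 0 = 6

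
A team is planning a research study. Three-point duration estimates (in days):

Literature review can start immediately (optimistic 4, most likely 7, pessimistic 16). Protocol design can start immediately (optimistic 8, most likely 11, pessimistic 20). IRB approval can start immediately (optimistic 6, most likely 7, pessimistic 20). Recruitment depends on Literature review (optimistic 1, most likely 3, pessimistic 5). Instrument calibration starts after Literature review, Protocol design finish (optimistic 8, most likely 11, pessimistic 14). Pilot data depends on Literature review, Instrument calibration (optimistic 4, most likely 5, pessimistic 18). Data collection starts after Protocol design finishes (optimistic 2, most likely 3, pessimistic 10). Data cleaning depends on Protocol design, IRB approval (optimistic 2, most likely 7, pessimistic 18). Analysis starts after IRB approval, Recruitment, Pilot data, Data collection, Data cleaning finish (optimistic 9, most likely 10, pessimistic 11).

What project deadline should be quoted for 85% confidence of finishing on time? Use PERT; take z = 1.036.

te_Literature review = (4 + 4·7 + 16)/6 = 48/6 = 8; σ²_Literature review = ((16−4)/6)² = 4.000
te_Protocol design = (8 + 4·11 + 20)/6 = 72/6 = 12; σ²_Protocol design = ((20−8)/6)² = 4.000
te_IRB approval = (6 + 4·7 + 20)/6 = 54/6 = 9; σ²_IRB approval = ((20−6)/6)² = 5.444
te_Recruitment = (1 + 4·3 + 5)/6 = 18/6 = 3; σ²_Recruitment = ((5−1)/6)² = 0.444
te_Instrument calibration = (8 + 4·11 + 14)/6 = 66/6 = 11; σ²_Instrument calibration = ((14−8)/6)² = 1.000
te_Pilot data = (4 + 4·5 + 18)/6 = 42/6 = 7; σ²_Pilot data = ((18−4)/6)² = 5.444
te_Data collection = (2 + 4·3 + 10)/6 = 24/6 = 4; σ²_Data collection = ((10−2)/6)² = 1.778
te_Data cleaning = (2 + 4·7 + 18)/6 = 48/6 = 8; σ²_Data cleaning = ((18−2)/6)² = 7.111
te_Analysis = (9 + 4·10 + 11)/6 = 60/6 = 10; σ²_Analysis = ((11−9)/6)² = 0.111

Forward pass:
ES_Literature review = 0; EF_Literature review = 8
ES_Protocol design = 0; EF_Protocol design = 12
ES_IRB approval = 0; EF_IRB approval = 9
ES_Recruitment = 8; EF_Recruitment = 8+3 = 11
ES_Instrument calibration = max(EF_Literature review=8, EF_Protocol design=12) = 12; EF_Instrument calibration = 12+11 = 23
ES_Pilot data = max(EF_Literature review=8, EF_Instrument calibration=23) = 23; EF_Pilot data = 23+7 = 30
ES_Data collection = 12; EF_Data collection = 12+4 = 16
ES_Data cleaning = max(EF_Protocol design=12, EF_IRB approval=9) = 12; EF_Data cleaning = 12+8 = 20
ES_Analysis = max(EF_IRB approval=9, EF_Recruitment=11, EF_Pilot data=30, EF_Data collection=16, EF_Data cleaning=20) = 30; EF_Analysis = 30+10 = 40
Expected project duration μ = 40 days. Critical path: Protocol design → Instrument calibration → Pilot data → Analysis.

Variance along critical path = 4.000 + 1.000 + 5.444 + 0.111 = 10.556; σ = 3.249 days.
D = μ + z·σ = 40 + 1.036·3.249 = 43.4 days

43.4 days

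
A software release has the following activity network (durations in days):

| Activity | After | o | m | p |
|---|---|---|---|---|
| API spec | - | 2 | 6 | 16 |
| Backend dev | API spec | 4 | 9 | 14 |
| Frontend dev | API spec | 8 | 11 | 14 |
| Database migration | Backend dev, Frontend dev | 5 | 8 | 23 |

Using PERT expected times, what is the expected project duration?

te_API spec = (2 + 4·6 + 16)/6 = 42/6 = 7
te_Backend dev = (4 + 4·9 + 14)/6 = 54/6 = 9
te_Frontend dev = (8 + 4·11 + 14)/6 = 66/6 = 11
te_Database migration = (5 + 4·8 + 23)/6 = 60/6 = 10

Forward pass:
ES_API spec = 0; EF_API spec = 7
ES_Backend dev = 7; EF_Backend dev = 7+9 = 16
ES_Frontend dev = 7; EF_Frontend dev = 7+11 = 18
ES_Database migration = max(EF_Backend dev=16, EF_Frontend dev=18) = 18; EF_Database migration = 18+10 = 28
Expected project duration μ = 28 days. Critical path: API spec → Frontend dev → Database migration.

28 days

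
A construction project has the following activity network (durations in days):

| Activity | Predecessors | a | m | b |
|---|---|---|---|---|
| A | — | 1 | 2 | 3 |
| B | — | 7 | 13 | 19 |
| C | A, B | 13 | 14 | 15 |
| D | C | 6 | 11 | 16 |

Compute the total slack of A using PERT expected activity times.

11 days

te_A = (1 + 4·2 + 3)/6 = 12/6 = 2
te_B = (7 + 4·13 + 19)/6 = 78/6 = 13
te_C = (13 + 4·14 + 15)/6 = 84/6 = 14
te_D = (6 + 4·11 + 16)/6 = 66/6 = 11

Forward pass:
ES_A = 0; EF_A = 2
ES_B = 0; EF_B = 13
ES_C = max(EF_A=2, EF_B=13) = 13; EF_C = 13+14 = 27
ES_D = 27; EF_D = 27+11 = 38
Expected project duration μ = 38 days. Critical path: B → C → D.

Backward pass:
LF_D = 38; LS_D = 38−11 = 27
LF_C = LS_D = 27; LS_C = 27−14 = 13
LF_B = LS_C = 13; LS_B = 13−13 = 0
LF_A = LS_C = 13; LS_A = 13−2 = 11
Slack_A = LS_A − ES_A = 11 − 0 = 11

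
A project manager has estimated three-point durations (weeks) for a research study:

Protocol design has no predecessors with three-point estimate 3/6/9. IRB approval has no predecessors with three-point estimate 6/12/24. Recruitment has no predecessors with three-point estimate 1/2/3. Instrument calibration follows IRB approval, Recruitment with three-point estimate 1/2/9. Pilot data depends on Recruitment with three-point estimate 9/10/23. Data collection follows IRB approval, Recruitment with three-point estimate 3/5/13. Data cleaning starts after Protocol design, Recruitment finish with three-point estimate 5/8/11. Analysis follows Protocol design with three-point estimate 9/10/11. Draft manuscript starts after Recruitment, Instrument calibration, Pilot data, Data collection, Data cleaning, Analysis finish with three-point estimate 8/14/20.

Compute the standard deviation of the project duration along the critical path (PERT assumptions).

3.97 weeks

te_Protocol design = (3 + 4·6 + 9)/6 = 36/6 = 6; σ²_Protocol design = ((9−3)/6)² = 1.000
te_IRB approval = (6 + 4·12 + 24)/6 = 78/6 = 13; σ²_IRB approval = ((24−6)/6)² = 9.000
te_Recruitment = (1 + 4·2 + 3)/6 = 12/6 = 2; σ²_Recruitment = ((3−1)/6)² = 0.111
te_Instrument calibration = (1 + 4·2 + 9)/6 = 18/6 = 3; σ²_Instrument calibration = ((9−1)/6)² = 1.778
te_Pilot data = (9 + 4·10 + 23)/6 = 72/6 = 12; σ²_Pilot data = ((23−9)/6)² = 5.444
te_Data collection = (3 + 4·5 + 13)/6 = 36/6 = 6; σ²_Data collection = ((13−3)/6)² = 2.778
te_Data cleaning = (5 + 4·8 + 11)/6 = 48/6 = 8; σ²_Data cleaning = ((11−5)/6)² = 1.000
te_Analysis = (9 + 4·10 + 11)/6 = 60/6 = 10; σ²_Analysis = ((11−9)/6)² = 0.111
te_Draft manuscript = (8 + 4·14 + 20)/6 = 84/6 = 14; σ²_Draft manuscript = ((20−8)/6)² = 4.000

Forward pass:
ES_Protocol design = 0; EF_Protocol design = 6
ES_IRB approval = 0; EF_IRB approval = 13
ES_Recruitment = 0; EF_Recruitment = 2
ES_Instrument calibration = max(EF_IRB approval=13, EF_Recruitment=2) = 13; EF_Instrument calibration = 13+3 = 16
ES_Pilot data = 2; EF_Pilot data = 2+12 = 14
ES_Data collection = max(EF_IRB approval=13, EF_Recruitment=2) = 13; EF_Data collection = 13+6 = 19
ES_Data cleaning = max(EF_Protocol design=6, EF_Recruitment=2) = 6; EF_Data cleaning = 6+8 = 14
ES_Analysis = 6; EF_Analysis = 6+10 = 16
ES_Draft manuscript = max(EF_Recruitment=2, EF_Instrument calibration=16, EF_Pilot data=14, EF_Data collection=19, EF_Data cleaning=14, EF_Analysis=16) = 19; EF_Draft manuscript = 19+14 = 33
Expected project duration μ = 33 weeks. Critical path: IRB approval → Data collection → Draft manuscript.

Variance along critical path = 9.000 + 2.778 + 4.000 = 15.778
σ = √15.778 = 3.972 weeks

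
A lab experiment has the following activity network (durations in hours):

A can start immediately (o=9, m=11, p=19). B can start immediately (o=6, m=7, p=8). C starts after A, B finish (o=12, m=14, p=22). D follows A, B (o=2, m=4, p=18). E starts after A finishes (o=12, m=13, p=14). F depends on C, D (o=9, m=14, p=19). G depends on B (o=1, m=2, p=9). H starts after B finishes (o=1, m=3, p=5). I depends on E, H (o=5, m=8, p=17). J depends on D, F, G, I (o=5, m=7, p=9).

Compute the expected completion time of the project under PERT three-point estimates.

48 hours

te_A = (9 + 4·11 + 19)/6 = 72/6 = 12
te_B = (6 + 4·7 + 8)/6 = 42/6 = 7
te_C = (12 + 4·14 + 22)/6 = 90/6 = 15
te_D = (2 + 4·4 + 18)/6 = 36/6 = 6
te_E = (12 + 4·13 + 14)/6 = 78/6 = 13
te_F = (9 + 4·14 + 19)/6 = 84/6 = 14
te_G = (1 + 4·2 + 9)/6 = 18/6 = 3
te_H = (1 + 4·3 + 5)/6 = 18/6 = 3
te_I = (5 + 4·8 + 17)/6 = 54/6 = 9
te_J = (5 + 4·7 + 9)/6 = 42/6 = 7

Forward pass:
ES_A = 0; EF_A = 12
ES_B = 0; EF_B = 7
ES_C = max(EF_A=12, EF_B=7) = 12; EF_C = 12+15 = 27
ES_D = max(EF_A=12, EF_B=7) = 12; EF_D = 12+6 = 18
ES_E = 12; EF_E = 12+13 = 25
ES_F = max(EF_C=27, EF_D=18) = 27; EF_F = 27+14 = 41
ES_G = 7; EF_G = 7+3 = 10
ES_H = 7; EF_H = 7+3 = 10
ES_I = max(EF_E=25, EF_H=10) = 25; EF_I = 25+9 = 34
ES_J = max(EF_D=18, EF_F=41, EF_G=10, EF_I=34) = 41; EF_J = 41+7 = 48
Expected project duration μ = 48 hours. Critical path: A → C → F → J.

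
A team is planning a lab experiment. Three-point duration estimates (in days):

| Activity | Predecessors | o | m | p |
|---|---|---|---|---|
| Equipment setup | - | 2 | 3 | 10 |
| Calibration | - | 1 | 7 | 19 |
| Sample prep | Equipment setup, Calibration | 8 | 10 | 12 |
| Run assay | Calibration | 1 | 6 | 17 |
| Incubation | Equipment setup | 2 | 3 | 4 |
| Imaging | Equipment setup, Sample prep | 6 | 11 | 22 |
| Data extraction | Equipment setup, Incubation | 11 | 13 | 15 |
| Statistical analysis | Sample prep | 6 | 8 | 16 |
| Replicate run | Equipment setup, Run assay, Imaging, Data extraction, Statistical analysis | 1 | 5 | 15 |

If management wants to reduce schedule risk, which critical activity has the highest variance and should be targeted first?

te_Equipment setup = (2 + 4·3 + 10)/6 = 24/6 = 4; σ²_Equipment setup = ((10−2)/6)² = 1.778
te_Calibration = (1 + 4·7 + 19)/6 = 48/6 = 8; σ²_Calibration = ((19−1)/6)² = 9.000
te_Sample prep = (8 + 4·10 + 12)/6 = 60/6 = 10; σ²_Sample prep = ((12−8)/6)² = 0.444
te_Run assay = (1 + 4·6 + 17)/6 = 42/6 = 7; σ²_Run assay = ((17−1)/6)² = 7.111
te_Incubation = (2 + 4·3 + 4)/6 = 18/6 = 3; σ²_Incubation = ((4−2)/6)² = 0.111
te_Imaging = (6 + 4·11 + 22)/6 = 72/6 = 12; σ²_Imaging = ((22−6)/6)² = 7.111
te_Data extraction = (11 + 4·13 + 15)/6 = 78/6 = 13; σ²_Data extraction = ((15−11)/6)² = 0.444
te_Statistical analysis = (6 + 4·8 + 16)/6 = 54/6 = 9; σ²_Statistical analysis = ((16−6)/6)² = 2.778
te_Replicate run = (1 + 4·5 + 15)/6 = 36/6 = 6; σ²_Replicate run = ((15−1)/6)² = 5.444

Forward pass:
ES_Equipment setup = 0; EF_Equipment setup = 4
ES_Calibration = 0; EF_Calibration = 8
ES_Sample prep = max(EF_Equipment setup=4, EF_Calibration=8) = 8; EF_Sample prep = 8+10 = 18
ES_Run assay = 8; EF_Run assay = 8+7 = 15
ES_Incubation = 4; EF_Incubation = 4+3 = 7
ES_Imaging = max(EF_Equipment setup=4, EF_Sample prep=18) = 18; EF_Imaging = 18+12 = 30
ES_Data extraction = max(EF_Equipment setup=4, EF_Incubation=7) = 7; EF_Data extraction = 7+13 = 20
ES_Statistical analysis = 18; EF_Statistical analysis = 18+9 = 27
ES_Replicate run = max(EF_Equipment setup=4, EF_Run assay=15, EF_Imaging=30, EF_Data extraction=20, EF_Statistical analysis=27) = 30; EF_Replicate run = 30+6 = 36
Expected project duration μ = 36 days. Critical path: Calibration → Sample prep → Imaging → Replicate run.

Variances on critical path: σ²_Calibration=9.000, σ²_Sample prep=0.444, σ²_Imaging=7.111, σ²_Replicate run=5.444.
Largest is σ²_Calibration = 9.000.

Calibration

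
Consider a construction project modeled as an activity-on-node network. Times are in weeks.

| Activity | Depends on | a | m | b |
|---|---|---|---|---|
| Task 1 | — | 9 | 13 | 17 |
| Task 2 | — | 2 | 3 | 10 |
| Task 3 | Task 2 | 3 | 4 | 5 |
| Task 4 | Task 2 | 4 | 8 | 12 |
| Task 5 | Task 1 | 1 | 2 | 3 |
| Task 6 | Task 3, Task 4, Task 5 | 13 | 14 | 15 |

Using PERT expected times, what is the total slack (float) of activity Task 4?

te_Task 1 = (9 + 4·13 + 17)/6 = 78/6 = 13
te_Task 2 = (2 + 4·3 + 10)/6 = 24/6 = 4
te_Task 3 = (3 + 4·4 + 5)/6 = 24/6 = 4
te_Task 4 = (4 + 4·8 + 12)/6 = 48/6 = 8
te_Task 5 = (1 + 4·2 + 3)/6 = 12/6 = 2
te_Task 6 = (13 + 4·14 + 15)/6 = 84/6 = 14

Forward pass:
ES_Task 1 = 0; EF_Task 1 = 13
ES_Task 2 = 0; EF_Task 2 = 4
ES_Task 3 = 4; EF_Task 3 = 4+4 = 8
ES_Task 4 = 4; EF_Task 4 = 4+8 = 12
ES_Task 5 = 13; EF_Task 5 = 13+2 = 15
ES_Task 6 = max(EF_Task 3=8, EF_Task 4=12, EF_Task 5=15) = 15; EF_Task 6 = 15+14 = 29
Expected project duration μ = 29 weeks. Critical path: Task 1 → Task 5 → Task 6.

Backward pass:
LF_Task 6 = 29; LS_Task 6 = 29−14 = 15
LF_Task 5 = LS_Task 6 = 15; LS_Task 5 = 15−2 = 13
LF_Task 4 = LS_Task 6 = 15; LS_Task 4 = 15−8 = 7
LF_Task 3 = LS_Task 6 = 15; LS_Task 3 = 15−4 = 11
LF_Task 2 = min(LS_Task 3=11, LS_Task 4=7) = 7; LS_Task 2 = 7−4 = 3
LF_Task 1 = LS_Task 5 = 13; LS_Task 1 = 13−13 = 0
Slack_Task 4 = LS_Task 4 − ES_Task 4 = 7 − 4 = 3

3 weeks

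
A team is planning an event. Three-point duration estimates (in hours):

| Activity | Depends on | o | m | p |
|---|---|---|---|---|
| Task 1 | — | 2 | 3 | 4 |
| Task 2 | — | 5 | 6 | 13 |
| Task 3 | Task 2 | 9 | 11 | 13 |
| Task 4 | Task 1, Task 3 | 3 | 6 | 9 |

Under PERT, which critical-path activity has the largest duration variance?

Task 2

te_Task 1 = (2 + 4·3 + 4)/6 = 18/6 = 3; σ²_Task 1 = ((4−2)/6)² = 0.111
te_Task 2 = (5 + 4·6 + 13)/6 = 42/6 = 7; σ²_Task 2 = ((13−5)/6)² = 1.778
te_Task 3 = (9 + 4·11 + 13)/6 = 66/6 = 11; σ²_Task 3 = ((13−9)/6)² = 0.444
te_Task 4 = (3 + 4·6 + 9)/6 = 36/6 = 6; σ²_Task 4 = ((9−3)/6)² = 1.000

Forward pass:
ES_Task 1 = 0; EF_Task 1 = 3
ES_Task 2 = 0; EF_Task 2 = 7
ES_Task 3 = 7; EF_Task 3 = 7+11 = 18
ES_Task 4 = max(EF_Task 1=3, EF_Task 3=18) = 18; EF_Task 4 = 18+6 = 24
Expected project duration μ = 24 hours. Critical path: Task 2 → Task 3 → Task 4.

Variances on critical path: σ²_Task 2=1.778, σ²_Task 3=0.444, σ²_Task 4=1.000.
Largest is σ²_Task 2 = 1.778.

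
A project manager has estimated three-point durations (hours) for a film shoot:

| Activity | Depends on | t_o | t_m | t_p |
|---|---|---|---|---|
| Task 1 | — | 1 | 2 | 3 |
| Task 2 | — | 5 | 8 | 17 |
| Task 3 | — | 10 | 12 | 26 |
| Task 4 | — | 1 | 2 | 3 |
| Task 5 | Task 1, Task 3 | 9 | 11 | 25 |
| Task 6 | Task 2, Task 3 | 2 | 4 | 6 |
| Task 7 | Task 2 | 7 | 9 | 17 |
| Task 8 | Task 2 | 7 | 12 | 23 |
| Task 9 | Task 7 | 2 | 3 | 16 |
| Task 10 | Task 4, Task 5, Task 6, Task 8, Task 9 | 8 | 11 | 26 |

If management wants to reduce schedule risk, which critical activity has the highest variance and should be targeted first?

te_Task 1 = (1 + 4·2 + 3)/6 = 12/6 = 2; σ²_Task 1 = ((3−1)/6)² = 0.111
te_Task 2 = (5 + 4·8 + 17)/6 = 54/6 = 9; σ²_Task 2 = ((17−5)/6)² = 4.000
te_Task 3 = (10 + 4·12 + 26)/6 = 84/6 = 14; σ²_Task 3 = ((26−10)/6)² = 7.111
te_Task 4 = (1 + 4·2 + 3)/6 = 12/6 = 2; σ²_Task 4 = ((3−1)/6)² = 0.111
te_Task 5 = (9 + 4·11 + 25)/6 = 78/6 = 13; σ²_Task 5 = ((25−9)/6)² = 7.111
te_Task 6 = (2 + 4·4 + 6)/6 = 24/6 = 4; σ²_Task 6 = ((6−2)/6)² = 0.444
te_Task 7 = (7 + 4·9 + 17)/6 = 60/6 = 10; σ²_Task 7 = ((17−7)/6)² = 2.778
te_Task 8 = (7 + 4·12 + 23)/6 = 78/6 = 13; σ²_Task 8 = ((23−7)/6)² = 7.111
te_Task 9 = (2 + 4·3 + 16)/6 = 30/6 = 5; σ²_Task 9 = ((16−2)/6)² = 5.444
te_Task 10 = (8 + 4·11 + 26)/6 = 78/6 = 13; σ²_Task 10 = ((26−8)/6)² = 9.000

Forward pass:
ES_Task 1 = 0; EF_Task 1 = 2
ES_Task 2 = 0; EF_Task 2 = 9
ES_Task 3 = 0; EF_Task 3 = 14
ES_Task 4 = 0; EF_Task 4 = 2
ES_Task 5 = max(EF_Task 1=2, EF_Task 3=14) = 14; EF_Task 5 = 14+13 = 27
ES_Task 6 = max(EF_Task 2=9, EF_Task 3=14) = 14; EF_Task 6 = 14+4 = 18
ES_Task 7 = 9; EF_Task 7 = 9+10 = 19
ES_Task 8 = 9; EF_Task 8 = 9+13 = 22
ES_Task 9 = 19; EF_Task 9 = 19+5 = 24
ES_Task 10 = max(EF_Task 4=2, EF_Task 5=27, EF_Task 6=18, EF_Task 8=22, EF_Task 9=24) = 27; EF_Task 10 = 27+13 = 40
Expected project duration μ = 40 hours. Critical path: Task 3 → Task 5 → Task 10.

Variances on critical path: σ²_Task 3=7.111, σ²_Task 5=7.111, σ²_Task 10=9.000.
Largest is σ²_Task 10 = 9.000.

Task 10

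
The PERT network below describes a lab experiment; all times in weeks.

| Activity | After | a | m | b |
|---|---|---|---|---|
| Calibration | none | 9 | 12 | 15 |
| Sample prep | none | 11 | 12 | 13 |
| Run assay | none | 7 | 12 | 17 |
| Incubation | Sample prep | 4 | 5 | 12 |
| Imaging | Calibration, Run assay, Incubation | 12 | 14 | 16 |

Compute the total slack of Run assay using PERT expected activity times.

te_Calibration = (9 + 4·12 + 15)/6 = 72/6 = 12
te_Sample prep = (11 + 4·12 + 13)/6 = 72/6 = 12
te_Run assay = (7 + 4·12 + 17)/6 = 72/6 = 12
te_Incubation = (4 + 4·5 + 12)/6 = 36/6 = 6
te_Imaging = (12 + 4·14 + 16)/6 = 84/6 = 14

Forward pass:
ES_Calibration = 0; EF_Calibration = 12
ES_Sample prep = 0; EF_Sample prep = 12
ES_Run assay = 0; EF_Run assay = 12
ES_Incubation = 12; EF_Incubation = 12+6 = 18
ES_Imaging = max(EF_Calibration=12, EF_Run assay=12, EF_Incubation=18) = 18; EF_Imaging = 18+14 = 32
Expected project duration μ = 32 weeks. Critical path: Sample prep → Incubation → Imaging.

Backward pass:
LF_Imaging = 32; LS_Imaging = 32−14 = 18
LF_Incubation = LS_Imaging = 18; LS_Incubation = 18−6 = 12
LF_Run assay = LS_Imaging = 18; LS_Run assay = 18−12 = 6
LF_Sample prep = LS_Incubation = 12; LS_Sample prep = 12−12 = 0
LF_Calibration = LS_Imaging = 18; LS_Calibration = 18−12 = 6
Slack_Run assay = LS_Run assay − ES_Run assay = 6 − 0 = 6

6 weeks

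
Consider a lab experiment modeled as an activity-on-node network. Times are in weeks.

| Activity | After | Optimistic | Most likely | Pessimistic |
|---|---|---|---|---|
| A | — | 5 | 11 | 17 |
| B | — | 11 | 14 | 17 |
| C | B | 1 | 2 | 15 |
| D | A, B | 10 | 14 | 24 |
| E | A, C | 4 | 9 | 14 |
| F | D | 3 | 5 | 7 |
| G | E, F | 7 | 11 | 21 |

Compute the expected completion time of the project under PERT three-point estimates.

46 weeks

te_A = (5 + 4·11 + 17)/6 = 66/6 = 11
te_B = (11 + 4·14 + 17)/6 = 84/6 = 14
te_C = (1 + 4·2 + 15)/6 = 24/6 = 4
te_D = (10 + 4·14 + 24)/6 = 90/6 = 15
te_E = (4 + 4·9 + 14)/6 = 54/6 = 9
te_F = (3 + 4·5 + 7)/6 = 30/6 = 5
te_G = (7 + 4·11 + 21)/6 = 72/6 = 12

Forward pass:
ES_A = 0; EF_A = 11
ES_B = 0; EF_B = 14
ES_C = 14; EF_C = 14+4 = 18
ES_D = max(EF_A=11, EF_B=14) = 14; EF_D = 14+15 = 29
ES_E = max(EF_A=11, EF_C=18) = 18; EF_E = 18+9 = 27
ES_F = 29; EF_F = 29+5 = 34
ES_G = max(EF_E=27, EF_F=34) = 34; EF_G = 34+12 = 46
Expected project duration μ = 46 weeks. Critical path: B → D → F → G.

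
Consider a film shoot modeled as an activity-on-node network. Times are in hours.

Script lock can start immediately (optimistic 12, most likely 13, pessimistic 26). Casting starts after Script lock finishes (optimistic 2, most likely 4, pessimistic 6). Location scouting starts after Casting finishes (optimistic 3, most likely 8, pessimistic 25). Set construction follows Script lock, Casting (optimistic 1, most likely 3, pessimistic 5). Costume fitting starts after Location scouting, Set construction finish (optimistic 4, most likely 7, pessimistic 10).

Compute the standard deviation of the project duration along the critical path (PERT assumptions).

te_Script lock = (12 + 4·13 + 26)/6 = 90/6 = 15; σ²_Script lock = ((26−12)/6)² = 5.444
te_Casting = (2 + 4·4 + 6)/6 = 24/6 = 4; σ²_Casting = ((6−2)/6)² = 0.444
te_Location scouting = (3 + 4·8 + 25)/6 = 60/6 = 10; σ²_Location scouting = ((25−3)/6)² = 13.444
te_Set construction = (1 + 4·3 + 5)/6 = 18/6 = 3; σ²_Set construction = ((5−1)/6)² = 0.444
te_Costume fitting = (4 + 4·7 + 10)/6 = 42/6 = 7; σ²_Costume fitting = ((10−4)/6)² = 1.000

Forward pass:
ES_Script lock = 0; EF_Script lock = 15
ES_Casting = 15; EF_Casting = 15+4 = 19
ES_Location scouting = 19; EF_Location scouting = 19+10 = 29
ES_Set construction = max(EF_Script lock=15, EF_Casting=19) = 19; EF_Set construction = 19+3 = 22
ES_Costume fitting = max(EF_Location scouting=29, EF_Set construction=22) = 29; EF_Costume fitting = 29+7 = 36
Expected project duration μ = 36 hours. Critical path: Script lock → Casting → Location scouting → Costume fitting.

Variance along critical path = 5.444 + 0.444 + 13.444 + 1.000 = 20.333
σ = √20.333 = 4.509 hours

4.51 hours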